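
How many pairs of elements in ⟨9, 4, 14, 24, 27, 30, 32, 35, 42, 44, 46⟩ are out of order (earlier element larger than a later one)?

Count, for each position, how many later elements it exceeds:
9: 1
4: 0
14: 0
24: 0
27: 0
30: 0
32: 0
35: 0
42: 0
44: 0
46: 0
Sum: 1 + 0 + 0 + 0 + 0 + 0 + 0 + 0 + 0 + 0 + 0 = 1

There is 1 inversion.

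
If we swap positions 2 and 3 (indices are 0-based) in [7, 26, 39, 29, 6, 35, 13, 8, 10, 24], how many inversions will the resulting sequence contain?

23 inversions

Positions 2 and 3 hold 39 and 29; after swapping, the array is [7, 26, 29, 39, 6, 35, 13, 8, 10, 24].
Element-by-element contributions:
7: 1
26: 5
29: 5
39: 6
6: 0
35: 4
13: 2
8: 0
10: 0
24: 0
Sum: 1 + 5 + 5 + 6 + 0 + 4 + 2 + 0 + 0 + 0 = 23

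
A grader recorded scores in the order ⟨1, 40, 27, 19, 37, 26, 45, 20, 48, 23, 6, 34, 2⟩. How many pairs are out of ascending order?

For each element, count later entries that are smaller:
1: 0
40: 9
27: 6
19: 2
37: 6
26: 4
45: 5
20: 2
48: 4
23: 2
6: 1
34: 1
2: 0
Sum: 0 + 9 + 6 + 2 + 6 + 4 + 5 + 2 + 4 + 2 + 1 + 1 + 0 = 42

42 inversions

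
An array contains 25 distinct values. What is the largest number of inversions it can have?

The maximum occurs when the array is in strictly decreasing order: every one of the C(25, 2) pairs is inverted.
C(25, 2) = 25·24/2 = 300

300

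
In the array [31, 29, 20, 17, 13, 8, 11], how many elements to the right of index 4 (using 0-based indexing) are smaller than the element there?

The element at index 4 is 13.
Elements after it: 8, 11
Those smaller than 13: 8, 11

2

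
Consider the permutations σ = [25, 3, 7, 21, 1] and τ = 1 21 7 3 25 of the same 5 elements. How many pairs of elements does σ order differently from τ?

10

Assign each item its position (1..5) in the first ordering, then rewrite the second ordering as that position sequence:
positions: 25→1, 3→2, 7→3, 21→4, 1→5
second ordering as positions: [5, 4, 3, 2, 1]
Discordant pairs = inversions in this position sequence.
5: 4, 3, 2, 1 → 4
4: 3, 2, 1 → 3
3: 2, 1 → 2
2: 1 → 1
1: 0
Total: 4 + 3 + 2 + 1 + 0 = 10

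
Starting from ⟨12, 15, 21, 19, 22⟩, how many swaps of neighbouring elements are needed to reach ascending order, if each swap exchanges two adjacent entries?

1

Each adjacent swap fixes exactly one inversion, so the minimum swap count equals the number of inversions.
Count inversions — for each element, later elements that are smaller:
12: none → 0
15: none → 0
21: 19 → 1
19: none → 0
22: none → 0
Total inversions: 0 + 0 + 1 + 0 + 0 = 1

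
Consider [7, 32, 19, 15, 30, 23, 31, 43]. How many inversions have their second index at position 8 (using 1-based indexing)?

The element at index 8 is 43.
Elements before it: 7, 32, 19, 15, 30, 23, 31
None of them are larger than 43.

0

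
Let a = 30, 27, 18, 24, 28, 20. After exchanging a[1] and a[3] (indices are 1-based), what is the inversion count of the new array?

7 inversions

Positions 1 and 3 hold 30 and 18; after swapping, the array is [18, 27, 30, 24, 28, 20].
Sweep left to right; for each value list the smaller values that follow it:
18 → none → 0
27 → 24, 20 → 2
30 → 24, 28, 20 → 3
24 → 20 → 1
28 → 20 → 1
20 → none → 0
Sum: 0 + 2 + 3 + 1 + 1 + 0 = 7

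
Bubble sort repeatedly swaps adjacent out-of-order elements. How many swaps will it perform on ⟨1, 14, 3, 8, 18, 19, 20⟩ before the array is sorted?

Each adjacent swap fixes exactly one inversion, so the minimum swap count equals the number of inversions.
Count inversions — for each element, later elements that are smaller:
1: none → 0
14: 3, 8 → 2
3: none → 0
8: none → 0
18: none → 0
19: none → 0
20: none → 0
Total inversions: 0 + 2 + 0 + 0 + 0 + 0 + 0 = 2

Swaps: 2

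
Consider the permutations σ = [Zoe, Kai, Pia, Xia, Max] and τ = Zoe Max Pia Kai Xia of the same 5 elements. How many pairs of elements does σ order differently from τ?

Assign each item its position (1..5) in the first ordering, then rewrite the second ordering as that position sequence:
positions: Zoe→1, Kai→2, Pia→3, Xia→4, Max→5
second ordering as positions: [1, 5, 3, 2, 4]
Discordant pairs = inversions in this position sequence.
1: 0
5: 3, 2, 4 → 3
3: 2 → 1
2: 0
4: 0
Total: 0 + 3 + 1 + 0 + 0 = 4

4 discordant pairs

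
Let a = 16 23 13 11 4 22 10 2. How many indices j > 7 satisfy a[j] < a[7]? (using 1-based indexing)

1

The element at index 7 is 10.
Elements after it: 2
Those smaller than 10: 2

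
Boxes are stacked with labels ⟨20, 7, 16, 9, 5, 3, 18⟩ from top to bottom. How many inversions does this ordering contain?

Count, for each position, how many later elements it exceeds:
20 → 7, 16, 9, 5, 3, 18 → 6
7 → 5, 3 → 2
16 → 9, 5, 3 → 3
9 → 5, 3 → 2
5 → 3 → 1
3 → none → 0
18 → none → 0
Sum: 6 + 2 + 3 + 2 + 1 + 0 + 0 = 14

Inversions: 14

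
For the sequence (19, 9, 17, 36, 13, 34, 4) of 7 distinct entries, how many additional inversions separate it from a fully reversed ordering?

9 inversions short

Maximum inversions for 7 distinct elements is C(7, 2) = 7·6/2 = 21.
Current inversions — for each element, count later smaller elements:
19: 4
9: 1
17: 2
36: 3
13: 1
34: 1
4: 0
Current total: 4 + 1 + 2 + 3 + 1 + 1 + 0 = 12
Shortfall: 21 − 12 = 9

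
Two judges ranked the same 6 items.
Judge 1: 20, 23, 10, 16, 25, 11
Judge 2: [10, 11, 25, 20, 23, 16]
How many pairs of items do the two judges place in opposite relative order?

9

Assign each item its position (1..6) in the first ordering, then rewrite the second ordering as that position sequence:
positions: 20→1, 23→2, 10→3, 16→4, 25→5, 11→6
second ordering as positions: [3, 6, 5, 1, 2, 4]
Discordant pairs = inversions in this position sequence.
3: 1, 2 → 2
6: 5, 1, 2, 4 → 4
5: 1, 2, 4 → 3
1: 0
2: 0
4: 0
Total: 2 + 4 + 3 + 0 + 0 + 0 = 9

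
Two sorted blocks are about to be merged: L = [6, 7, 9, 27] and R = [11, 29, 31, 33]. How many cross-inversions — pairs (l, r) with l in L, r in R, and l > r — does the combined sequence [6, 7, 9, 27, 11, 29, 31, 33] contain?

1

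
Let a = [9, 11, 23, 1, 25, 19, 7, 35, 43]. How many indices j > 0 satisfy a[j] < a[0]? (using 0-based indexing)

The element at index 0 is 9.
Elements after it: 11, 23, 1, 25, 19, 7, 35, 43
Those smaller than 9: 1, 7

2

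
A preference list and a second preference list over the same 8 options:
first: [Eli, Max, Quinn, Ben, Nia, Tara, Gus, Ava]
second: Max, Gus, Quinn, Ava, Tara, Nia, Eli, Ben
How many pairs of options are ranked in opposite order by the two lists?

16

Assign each item its position (1..8) in the first ordering, then rewrite the second ordering as that position sequence:
positions: Eli→1, Max→2, Quinn→3, Ben→4, Nia→5, Tara→6, Gus→7, Ava→8
second ordering as positions: [2, 7, 3, 8, 6, 5, 1, 4]
Discordant pairs = inversions in this position sequence.
2: 1 → 1
7: 3, 6, 5, 1, 4 → 5
3: 1 → 1
8: 6, 5, 1, 4 → 4
6: 5, 1, 4 → 3
5: 1, 4 → 2
1: 0
4: 0
Total: 1 + 5 + 1 + 4 + 3 + 2 + 0 + 0 = 16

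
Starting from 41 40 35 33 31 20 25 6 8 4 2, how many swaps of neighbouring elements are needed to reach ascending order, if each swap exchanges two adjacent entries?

53

Minimum adjacent swaps = number of inversions (each swap of adjacent out-of-order elements removes one inversion and no swap can remove more).
Count inversions — for each element, later elements that are smaller:
41: 40, 35, 33, 31, 20, 25, 6, 8, 4, 2 → 10
40: 35, 33, 31, 20, 25, 6, 8, 4, 2 → 9
35: 33, 31, 20, 25, 6, 8, 4, 2 → 8
33: 31, 20, 25, 6, 8, 4, 2 → 7
31: 20, 25, 6, 8, 4, 2 → 6
20: 6, 8, 4, 2 → 4
25: 6, 8, 4, 2 → 4
6: 4, 2 → 2
8: 4, 2 → 2
4: 2 → 1
2: none → 0
Total inversions: 10 + 9 + 8 + 7 + 6 + 4 + 4 + 2 + 2 + 1 + 0 = 53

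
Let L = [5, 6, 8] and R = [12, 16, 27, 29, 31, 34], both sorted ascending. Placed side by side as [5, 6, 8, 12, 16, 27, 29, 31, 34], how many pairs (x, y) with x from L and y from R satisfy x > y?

0 split inversions

Take each right-half value and tally the left-half values above it:
r = 12: none → 0
r = 16: none → 0
r = 27: none → 0
r = 29: none → 0
r = 31: none → 0
r = 34: none → 0
Cross-inversions: 0 + 0 + 0 + 0 + 0 + 0 = 0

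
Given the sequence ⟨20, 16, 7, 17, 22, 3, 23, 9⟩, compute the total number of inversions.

14 out-of-order pairs

Count, for each position, how many later elements it exceeds:
20: 5
16: 3
7: 1
17: 2
22: 2
3: 0
23: 1
9: 0
Sum: 5 + 3 + 1 + 2 + 2 + 0 + 1 + 0 = 14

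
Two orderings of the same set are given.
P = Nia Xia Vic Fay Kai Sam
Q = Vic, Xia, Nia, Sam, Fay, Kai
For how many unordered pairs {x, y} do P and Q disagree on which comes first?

5 disagreeing pairs

Assign each item its position (1..6) in the first ordering, then rewrite the second ordering as that position sequence:
positions: Nia→1, Xia→2, Vic→3, Fay→4, Kai→5, Sam→6
second ordering as positions: [3, 2, 1, 6, 4, 5]
Discordant pairs = inversions in this position sequence.
3: 2, 1 → 2
2: 1 → 1
1: 0
6: 4, 5 → 2
4: 0
5: 0
Total: 2 + 1 + 0 + 2 + 0 + 0 = 5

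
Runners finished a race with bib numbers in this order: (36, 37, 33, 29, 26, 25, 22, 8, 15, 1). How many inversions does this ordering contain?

43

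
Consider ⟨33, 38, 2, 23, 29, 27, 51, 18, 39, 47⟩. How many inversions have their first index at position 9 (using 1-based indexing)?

The element at index 9 is 39.
Elements after it: 47
None of them are smaller than 39.

0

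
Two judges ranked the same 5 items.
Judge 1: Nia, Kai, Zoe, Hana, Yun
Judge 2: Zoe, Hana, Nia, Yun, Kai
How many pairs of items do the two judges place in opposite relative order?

Discordant pairs: 5

Assign each item its position (1..5) in the first ordering, then rewrite the second ordering as that position sequence:
positions: Nia→1, Kai→2, Zoe→3, Hana→4, Yun→5
second ordering as positions: [3, 4, 1, 5, 2]
Discordant pairs = inversions in this position sequence.
3: 1, 2 → 2
4: 1, 2 → 2
1: 0
5: 2 → 1
2: 0
Total: 2 + 2 + 0 + 1 + 0 = 5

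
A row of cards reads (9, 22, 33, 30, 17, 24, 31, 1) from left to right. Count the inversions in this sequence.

14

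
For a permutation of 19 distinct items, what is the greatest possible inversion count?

171

The maximum occurs when the array is in strictly decreasing order: every one of the C(19, 2) pairs is inverted.
C(19, 2) = 19·18/2 = 171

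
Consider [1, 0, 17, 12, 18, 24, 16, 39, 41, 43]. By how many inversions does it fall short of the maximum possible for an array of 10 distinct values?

Maximum inversions for 10 distinct elements is C(10, 2) = 10·9/2 = 45.
Current inversions — for each element, count later smaller elements:
1: 1
0: 0
17: 2
12: 0
18: 1
24: 1
16: 0
39: 0
41: 0
43: 0
Current total: 1 + 0 + 2 + 0 + 1 + 1 + 0 + 0 + 0 + 0 = 5
Shortfall: 45 − 5 = 40

40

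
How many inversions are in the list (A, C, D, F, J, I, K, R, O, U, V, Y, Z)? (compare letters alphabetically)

Out-of-order pairs: 2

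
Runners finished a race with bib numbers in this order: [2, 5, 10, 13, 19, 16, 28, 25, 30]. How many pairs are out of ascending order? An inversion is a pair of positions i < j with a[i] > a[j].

Element-by-element contributions:
2 → none → 0
5 → none → 0
10 → none → 0
13 → none → 0
19 → 16 → 1
16 → none → 0
28 → 25 → 1
25 → none → 0
30 → none → 0
Sum: 0 + 0 + 0 + 0 + 1 + 0 + 1 + 0 + 0 = 2

2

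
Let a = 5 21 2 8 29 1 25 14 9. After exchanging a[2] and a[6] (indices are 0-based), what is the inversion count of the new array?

Positions 2 and 6 hold 2 and 25; after swapping, the array is [5, 21, 25, 8, 29, 1, 2, 14, 9].
Element-by-element contributions:
5 → 1, 2 → 2
21 → 8, 1, 2, 14, 9 → 5
25 → 8, 1, 2, 14, 9 → 5
8 → 1, 2 → 2
29 → 1, 2, 14, 9 → 4
1 → none → 0
2 → none → 0
14 → 9 → 1
9 → none → 0
Sum: 2 + 5 + 5 + 2 + 4 + 0 + 0 + 1 + 0 = 19

There are 19 inversions.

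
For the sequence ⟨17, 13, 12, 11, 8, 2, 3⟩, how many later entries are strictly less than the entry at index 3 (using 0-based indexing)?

3 such elements

The element at index 3 is 11.
Elements after it: 8, 2, 3
Those smaller than 11: 8, 2, 3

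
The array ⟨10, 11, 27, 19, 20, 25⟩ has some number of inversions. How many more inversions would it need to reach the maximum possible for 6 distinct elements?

12 inversions short

Maximum inversions for 6 distinct elements is C(6, 2) = 6·5/2 = 15.
Current inversions — for each element, count later smaller elements:
10: 0
11: 0
27: 3
19: 0
20: 0
25: 0
Current total: 0 + 0 + 3 + 0 + 0 + 0 = 3
Shortfall: 15 − 3 = 12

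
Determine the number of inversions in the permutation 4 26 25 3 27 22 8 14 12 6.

Sweep left to right; for each value list the smaller values that follow it:
4: 1
26: 7
25: 6
3: 0
27: 5
22: 4
8: 1
14: 2
12: 1
6: 0
Sum: 1 + 7 + 6 + 0 + 5 + 4 + 1 + 2 + 1 + 0 = 27

27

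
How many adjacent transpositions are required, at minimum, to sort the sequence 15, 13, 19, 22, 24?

Adjacent swaps: 1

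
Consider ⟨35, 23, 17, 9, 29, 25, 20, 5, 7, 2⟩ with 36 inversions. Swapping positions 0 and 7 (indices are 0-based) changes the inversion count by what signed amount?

Positions 0 and 7 hold 35 and 5; after swapping, the array is [5, 23, 17, 9, 29, 25, 20, 35, 7, 2].
Element-by-element contributions:
5 → 2 → 1
23 → 17, 9, 20, 7, 2 → 5
17 → 9, 7, 2 → 3
9 → 7, 2 → 2
29 → 25, 20, 7, 2 → 4
25 → 20, 7, 2 → 3
20 → 7, 2 → 2
35 → 7, 2 → 2
7 → 2 → 1
2 → none → 0
Sum: 1 + 5 + 3 + 2 + 4 + 3 + 2 + 2 + 1 + 0 = 23
Change: 23 − 36 = -13

-13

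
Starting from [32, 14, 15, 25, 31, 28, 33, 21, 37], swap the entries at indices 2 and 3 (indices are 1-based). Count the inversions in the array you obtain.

Positions 2 and 3 hold 14 and 15; after swapping, the array is [32, 15, 14, 25, 31, 28, 33, 21, 37].
For each element, count later entries that are smaller:
32 → 15, 14, 25, 31, 28, 21 → 6
15 → 14 → 1
14 → none → 0
25 → 21 → 1
31 → 28, 21 → 2
28 → 21 → 1
33 → 21 → 1
21 → none → 0
37 → none → 0
Sum: 6 + 1 + 0 + 1 + 2 + 1 + 1 + 0 + 0 = 12

12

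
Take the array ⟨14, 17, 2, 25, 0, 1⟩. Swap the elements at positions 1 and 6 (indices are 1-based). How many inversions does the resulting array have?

Positions 1 and 6 hold 14 and 1; after swapping, the array is [1, 17, 2, 25, 0, 14].
Sweep left to right; for each value list the smaller values that follow it:
1 → 0 → 1
17 → 2, 0, 14 → 3
2 → 0 → 1
25 → 0, 14 → 2
0 → none → 0
14 → none → 0
Sum: 1 + 3 + 1 + 2 + 0 + 0 = 7

7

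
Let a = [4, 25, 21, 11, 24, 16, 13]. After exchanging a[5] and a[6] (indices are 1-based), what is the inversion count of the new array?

Positions 5 and 6 hold 24 and 16; after swapping, the array is [4, 25, 21, 11, 16, 24, 13].
Sweep left to right; for each value list the smaller values that follow it:
4: 0
25: 5
21: 3
11: 0
16: 1
24: 1
13: 0
Sum: 0 + 5 + 3 + 0 + 1 + 1 + 0 = 10

10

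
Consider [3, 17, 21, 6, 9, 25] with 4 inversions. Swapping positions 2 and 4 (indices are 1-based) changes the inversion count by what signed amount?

Positions 2 and 4 hold 17 and 6; after swapping, the array is [3, 6, 21, 17, 9, 25].
Element-by-element contributions:
3 → none → 0
6 → none → 0
21 → 17, 9 → 2
17 → 9 → 1
9 → none → 0
25 → none → 0
Sum: 0 + 0 + 2 + 1 + 0 + 0 = 3
Change: 3 − 4 = -1

-1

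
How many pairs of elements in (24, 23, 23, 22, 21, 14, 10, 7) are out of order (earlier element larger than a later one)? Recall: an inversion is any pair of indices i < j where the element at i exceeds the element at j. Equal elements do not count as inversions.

Count, for each position, how many later elements it exceeds:
24 → 23, 23, 22, 21, 14, 10, 7 → 7
23 → 22, 21, 14, 10, 7 → 5
23 → 22, 21, 14, 10, 7 → 5
22 → 21, 14, 10, 7 → 4
21 → 14, 10, 7 → 3
14 → 10, 7 → 2
10 → 7 → 1
7 → none → 0
Sum: 7 + 5 + 5 + 4 + 3 + 2 + 1 + 0 = 27

27 out-of-order pairs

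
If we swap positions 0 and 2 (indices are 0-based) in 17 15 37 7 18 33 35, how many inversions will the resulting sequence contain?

8 inversions

Positions 0 and 2 hold 17 and 37; after swapping, the array is [37, 15, 17, 7, 18, 33, 35].
Count, for each position, how many later elements it exceeds:
37 → 15, 17, 7, 18, 33, 35 → 6
15 → 7 → 1
17 → 7 → 1
7 → none → 0
18 → none → 0
33 → none → 0
35 → none → 0
Sum: 6 + 1 + 1 + 0 + 0 + 0 + 0 = 8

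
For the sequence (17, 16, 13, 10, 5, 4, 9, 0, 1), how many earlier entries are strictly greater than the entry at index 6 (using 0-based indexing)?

The element at index 6 is 9.
Elements before it: 17, 16, 13, 10, 5, 4
Those larger than 9: 17, 16, 13, 10

4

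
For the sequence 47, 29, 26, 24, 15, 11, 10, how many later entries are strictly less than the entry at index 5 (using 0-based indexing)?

The element at index 5 is 11.
Elements after it: 10
Those smaller than 11: 10

1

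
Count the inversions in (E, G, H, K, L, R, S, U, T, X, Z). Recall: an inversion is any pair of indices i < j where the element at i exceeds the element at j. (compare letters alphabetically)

1

For each element, count later entries that are smaller:
E → none → 0
G → none → 0
H → none → 0
K → none → 0
L → none → 0
R → none → 0
S → none → 0
U → T → 1
T → none → 0
X → none → 0
Z → none → 0
Sum: 0 + 0 + 0 + 0 + 0 + 0 + 0 + 1 + 0 + 0 + 0 = 1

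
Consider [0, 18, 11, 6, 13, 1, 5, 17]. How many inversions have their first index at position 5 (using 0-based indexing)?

0

The element at index 5 is 1.
Elements after it: 5, 17
None of them are smaller than 1.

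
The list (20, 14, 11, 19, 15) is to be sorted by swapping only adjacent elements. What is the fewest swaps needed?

6 adjacent swaps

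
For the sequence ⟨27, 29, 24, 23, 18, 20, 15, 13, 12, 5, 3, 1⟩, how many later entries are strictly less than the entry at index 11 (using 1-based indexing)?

1

The element at index 11 is 3.
Elements after it: 1
Those smaller than 3: 1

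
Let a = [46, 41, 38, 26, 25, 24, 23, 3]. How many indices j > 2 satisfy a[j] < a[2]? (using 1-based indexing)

The element at index 2 is 41.
Elements after it: 38, 26, 25, 24, 23, 3
Those smaller than 41: 38, 26, 25, 24, 23, 3

6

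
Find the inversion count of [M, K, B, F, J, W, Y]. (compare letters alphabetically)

7

For each element, count later entries that are smaller:
M → K, B, F, J → 4
K → B, F, J → 3
B → none → 0
F → none → 0
J → none → 0
W → none → 0
Y → none → 0
Sum: 4 + 3 + 0 + 0 + 0 + 0 + 0 = 7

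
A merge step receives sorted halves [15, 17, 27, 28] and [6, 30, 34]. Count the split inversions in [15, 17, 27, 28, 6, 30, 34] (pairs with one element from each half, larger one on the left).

4

Count, for every r in R, how many entries of L exceed r:
r = 6: 15, 17, 27, 28 → 4
r = 30: none → 0
r = 34: none → 0
Cross-inversions: 4 + 0 + 0 = 4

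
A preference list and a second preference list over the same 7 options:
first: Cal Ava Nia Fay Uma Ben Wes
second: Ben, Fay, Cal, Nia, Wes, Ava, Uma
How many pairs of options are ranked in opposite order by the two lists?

There are 11 pairs.

Assign each item its position (1..7) in the first ordering, then rewrite the second ordering as that position sequence:
positions: Cal→1, Ava→2, Nia→3, Fay→4, Uma→5, Ben→6, Wes→7
second ordering as positions: [6, 4, 1, 3, 7, 2, 5]
Discordant pairs = inversions in this position sequence.
6: 4, 1, 3, 2, 5 → 5
4: 1, 3, 2 → 3
1: 0
3: 2 → 1
7: 2, 5 → 2
2: 0
5: 0
Total: 5 + 3 + 0 + 1 + 2 + 0 + 0 = 11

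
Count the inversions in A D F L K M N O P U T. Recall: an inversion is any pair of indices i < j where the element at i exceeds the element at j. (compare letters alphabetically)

Element-by-element contributions:
A → none → 0
D → none → 0
F → none → 0
L → K → 1
K → none → 0
M → none → 0
N → none → 0
O → none → 0
P → none → 0
U → T → 1
T → none → 0
Sum: 0 + 0 + 0 + 1 + 0 + 0 + 0 + 0 + 0 + 1 + 0 = 2

2 inversions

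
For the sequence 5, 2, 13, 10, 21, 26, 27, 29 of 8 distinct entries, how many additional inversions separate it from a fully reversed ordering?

Maximum inversions for 8 distinct elements is C(8, 2) = 8·7/2 = 28.
Current inversions — for each element, count later smaller elements:
5: 1
2: 0
13: 1
10: 0
21: 0
26: 0
27: 0
29: 0
Current total: 1 + 0 + 1 + 0 + 0 + 0 + 0 + 0 = 2
Shortfall: 28 − 2 = 26

26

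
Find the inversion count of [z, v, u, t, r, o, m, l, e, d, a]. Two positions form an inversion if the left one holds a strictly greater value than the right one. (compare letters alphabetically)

Count, for each position, how many later elements it exceeds:
z: 10
v: 9
u: 8
t: 7
r: 6
o: 5
m: 4
l: 3
e: 2
d: 1
a: 0
Sum: 10 + 9 + 8 + 7 + 6 + 5 + 4 + 3 + 2 + 1 + 0 = 55

55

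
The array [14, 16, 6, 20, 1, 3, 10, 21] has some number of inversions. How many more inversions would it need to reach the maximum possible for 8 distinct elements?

Maximum inversions for 8 distinct elements is C(8, 2) = 8·7/2 = 28.
Current inversions — for each element, count later smaller elements:
14: 4
16: 4
6: 2
20: 3
1: 0
3: 0
10: 0
21: 0
Current total: 4 + 4 + 2 + 3 + 0 + 0 + 0 + 0 = 13
Shortfall: 28 − 13 = 15

15 inversions short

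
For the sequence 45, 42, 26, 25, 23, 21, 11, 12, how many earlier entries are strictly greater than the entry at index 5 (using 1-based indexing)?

The element at index 5 is 23.
Elements before it: 45, 42, 26, 25
Those larger than 23: 45, 42, 26, 25

4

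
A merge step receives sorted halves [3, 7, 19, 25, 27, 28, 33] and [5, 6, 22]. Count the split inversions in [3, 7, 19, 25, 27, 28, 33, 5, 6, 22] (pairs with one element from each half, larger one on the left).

Take each right-half value and tally the left-half values above it:
r = 5: 7, 19, 25, 27, 28, 33 → 6
r = 6: 7, 19, 25, 27, 28, 33 → 6
r = 22: 25, 27, 28, 33 → 4
Cross-inversions: 6 + 6 + 4 = 16

16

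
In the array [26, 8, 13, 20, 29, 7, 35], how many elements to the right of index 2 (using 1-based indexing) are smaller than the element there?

1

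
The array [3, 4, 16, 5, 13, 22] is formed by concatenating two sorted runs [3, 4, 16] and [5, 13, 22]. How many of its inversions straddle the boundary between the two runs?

Cross-inversions: 2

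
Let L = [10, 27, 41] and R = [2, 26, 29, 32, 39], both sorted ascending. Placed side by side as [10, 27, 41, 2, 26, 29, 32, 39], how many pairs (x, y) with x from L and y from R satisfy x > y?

For each element r of the right run, count left-run elements greater than r:
r = 2: 10, 27, 41 → 3
r = 26: 27, 41 → 2
r = 29: 41 → 1
r = 32: 41 → 1
r = 39: 41 → 1
Cross-inversions: 3 + 2 + 1 + 1 + 1 = 8

8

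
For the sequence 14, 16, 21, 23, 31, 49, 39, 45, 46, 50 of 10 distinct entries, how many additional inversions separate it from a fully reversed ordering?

42

Maximum inversions for 10 distinct elements is C(10, 2) = 10·9/2 = 45.
Current inversions — for each element, count later smaller elements:
14: 0
16: 0
21: 0
23: 0
31: 0
49: 3
39: 0
45: 0
46: 0
50: 0
Current total: 0 + 0 + 0 + 0 + 0 + 3 + 0 + 0 + 0 + 0 = 3
Shortfall: 45 − 3 = 42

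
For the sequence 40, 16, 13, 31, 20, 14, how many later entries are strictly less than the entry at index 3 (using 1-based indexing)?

The element at index 3 is 13.
Elements after it: 31, 20, 14
None of them are smaller than 13.

0 such elements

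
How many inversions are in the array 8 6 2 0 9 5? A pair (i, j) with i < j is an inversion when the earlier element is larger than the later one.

Inversions: 9

Listing every pair i<j with a[i]>a[j] (using 0-based positions):
(0,1): 8 > 6
(0,2): 8 > 2
(0,3): 8 > 0
(0,5): 8 > 5
(1,2): 6 > 2
(1,3): 6 > 0
(1,5): 6 > 5
(2,3): 2 > 0
(4,5): 9 > 5
That's 9 pairs.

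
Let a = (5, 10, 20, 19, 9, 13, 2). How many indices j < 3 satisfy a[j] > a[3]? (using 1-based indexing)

0

The element at index 3 is 20.
Elements before it: 5, 10
None of them are larger than 20.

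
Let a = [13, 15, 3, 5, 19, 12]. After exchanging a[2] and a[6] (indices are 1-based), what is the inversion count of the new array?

6 inversions

Positions 2 and 6 hold 15 and 12; after swapping, the array is [13, 12, 3, 5, 19, 15].
Element-by-element contributions:
13 → 12, 3, 5 → 3
12 → 3, 5 → 2
3 → none → 0
5 → none → 0
19 → 15 → 1
15 → none → 0
Sum: 3 + 2 + 0 + 0 + 1 + 0 = 6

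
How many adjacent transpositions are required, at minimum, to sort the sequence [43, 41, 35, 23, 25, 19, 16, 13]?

27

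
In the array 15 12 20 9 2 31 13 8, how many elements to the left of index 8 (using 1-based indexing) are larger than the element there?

6

The element at index 8 is 8.
Elements before it: 15, 12, 20, 9, 2, 31, 13
Those larger than 8: 15, 12, 20, 9, 31, 13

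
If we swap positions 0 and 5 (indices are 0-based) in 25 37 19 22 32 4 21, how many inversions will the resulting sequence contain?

Positions 0 and 5 hold 25 and 4; after swapping, the array is [4, 37, 19, 22, 32, 25, 21].
For each element, count later entries that are smaller:
4: 0
37: 5
19: 0
22: 1
32: 2
25: 1
21: 0
Sum: 0 + 5 + 0 + 1 + 2 + 1 + 0 = 9

There are 9 inversions.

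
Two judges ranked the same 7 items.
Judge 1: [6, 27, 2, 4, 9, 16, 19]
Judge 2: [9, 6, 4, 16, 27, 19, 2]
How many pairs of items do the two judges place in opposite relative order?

Discordant pairs: 9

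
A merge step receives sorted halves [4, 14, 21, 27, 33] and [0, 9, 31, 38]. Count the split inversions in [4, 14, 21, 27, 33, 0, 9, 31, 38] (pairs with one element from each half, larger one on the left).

10

For each element r of the right run, count left-run elements greater than r:
r = 0: 4, 14, 21, 27, 33 → 5
r = 9: 14, 21, 27, 33 → 4
r = 31: 33 → 1
r = 38: none → 0
Cross-inversions: 5 + 4 + 1 + 0 = 10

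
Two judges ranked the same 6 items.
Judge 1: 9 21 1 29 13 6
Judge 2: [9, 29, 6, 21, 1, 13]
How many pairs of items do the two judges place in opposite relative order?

Assign each item its position (1..6) in the first ordering, then rewrite the second ordering as that position sequence:
positions: 9→1, 21→2, 1→3, 29→4, 13→5, 6→6
second ordering as positions: [1, 4, 6, 2, 3, 5]
Discordant pairs = inversions in this position sequence.
1: 0
4: 2, 3 → 2
6: 2, 3, 5 → 3
2: 0
3: 0
5: 0
Total: 0 + 2 + 3 + 0 + 0 + 0 = 5

There are 5 discordant pairs.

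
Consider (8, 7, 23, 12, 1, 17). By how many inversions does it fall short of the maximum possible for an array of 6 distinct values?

8 inversions short

Maximum inversions for 6 distinct elements is C(6, 2) = 6·5/2 = 15.
Current inversions — for each element, count later smaller elements:
8: 2
7: 1
23: 3
12: 1
1: 0
17: 0
Current total: 2 + 1 + 3 + 1 + 0 + 0 = 7
Shortfall: 15 − 7 = 8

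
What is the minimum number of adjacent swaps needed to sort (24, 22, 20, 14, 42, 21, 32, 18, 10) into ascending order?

24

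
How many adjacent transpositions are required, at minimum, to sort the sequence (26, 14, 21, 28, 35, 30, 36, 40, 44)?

The minimum number of adjacent swaps to sort an array equals its inversion count, since every such swap removes exactly one inversion.
Count inversions — for each element, later elements that are smaller:
26: 14, 21 → 2
14: none → 0
21: none → 0
28: none → 0
35: 30 → 1
30: none → 0
36: none → 0
40: none → 0
44: none → 0
Total inversions: 2 + 0 + 0 + 0 + 1 + 0 + 0 + 0 + 0 = 3

Swaps: 3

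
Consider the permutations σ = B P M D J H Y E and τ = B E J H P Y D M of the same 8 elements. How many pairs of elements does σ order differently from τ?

Assign each item its position (1..8) in the first ordering, then rewrite the second ordering as that position sequence:
positions: B→1, P→2, M→3, D→4, J→5, H→6, Y→7, E→8
second ordering as positions: [1, 8, 5, 6, 2, 7, 4, 3]
Discordant pairs = inversions in this position sequence.
1: 0
8: 5, 6, 2, 7, 4, 3 → 6
5: 2, 4, 3 → 3
6: 2, 4, 3 → 3
2: 0
7: 4, 3 → 2
4: 3 → 1
3: 0
Total: 0 + 6 + 3 + 3 + 0 + 2 + 1 + 0 = 15

15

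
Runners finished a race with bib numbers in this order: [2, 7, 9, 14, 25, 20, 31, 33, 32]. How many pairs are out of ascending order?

2

For each element, count later entries that are smaller:
2 → none → 0
7 → none → 0
9 → none → 0
14 → none → 0
25 → 20 → 1
20 → none → 0
31 → none → 0
33 → 32 → 1
32 → none → 0
Sum: 0 + 0 + 0 + 0 + 1 + 0 + 0 + 1 + 0 = 2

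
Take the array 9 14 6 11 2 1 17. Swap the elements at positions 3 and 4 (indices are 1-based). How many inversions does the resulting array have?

13

Positions 3 and 4 hold 6 and 11; after swapping, the array is [9, 14, 11, 6, 2, 1, 17].
For each element, count later entries that are smaller:
9 → 6, 2, 1 → 3
14 → 11, 6, 2, 1 → 4
11 → 6, 2, 1 → 3
6 → 2, 1 → 2
2 → 1 → 1
1 → none → 0
17 → none → 0
Sum: 3 + 4 + 3 + 2 + 1 + 0 + 0 = 13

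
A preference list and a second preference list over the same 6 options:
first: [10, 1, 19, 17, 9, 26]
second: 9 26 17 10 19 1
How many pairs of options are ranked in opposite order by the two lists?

12 pairs

Assign each item its position (1..6) in the first ordering, then rewrite the second ordering as that position sequence:
positions: 10→1, 1→2, 19→3, 17→4, 9→5, 26→6
second ordering as positions: [5, 6, 4, 1, 3, 2]
Discordant pairs = inversions in this position sequence.
5: 4, 1, 3, 2 → 4
6: 4, 1, 3, 2 → 4
4: 1, 3, 2 → 3
1: 0
3: 2 → 1
2: 0
Total: 4 + 4 + 3 + 0 + 1 + 0 = 12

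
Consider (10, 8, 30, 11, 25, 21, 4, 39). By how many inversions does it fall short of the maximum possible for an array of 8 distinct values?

Maximum inversions for 8 distinct elements is C(8, 2) = 8·7/2 = 28.
Current inversions — for each element, count later smaller elements:
10: 2
8: 1
30: 4
11: 1
25: 2
21: 1
4: 0
39: 0
Current total: 2 + 1 + 4 + 1 + 2 + 1 + 0 + 0 = 11
Shortfall: 28 − 11 = 17

17 inversions short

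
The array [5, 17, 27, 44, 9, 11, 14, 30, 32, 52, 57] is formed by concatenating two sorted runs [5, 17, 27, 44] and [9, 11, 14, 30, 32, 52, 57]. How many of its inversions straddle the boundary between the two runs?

Count, for every r in R, how many entries of L exceed r:
r = 9: 17, 27, 44 → 3
r = 11: 17, 27, 44 → 3
r = 14: 17, 27, 44 → 3
r = 30: 44 → 1
r = 32: 44 → 1
r = 52: none → 0
r = 57: none → 0
Cross-inversions: 3 + 3 + 3 + 1 + 1 + 0 + 0 = 11

11 cross-inversions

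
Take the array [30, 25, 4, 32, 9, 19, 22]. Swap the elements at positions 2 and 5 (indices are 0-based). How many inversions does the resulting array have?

15

Positions 2 and 5 hold 4 and 19; after swapping, the array is [30, 25, 19, 32, 9, 4, 22].
Count, for each position, how many later elements it exceeds:
30: 5
25: 4
19: 2
32: 3
9: 1
4: 0
22: 0
Sum: 5 + 4 + 2 + 3 + 1 + 0 + 0 = 15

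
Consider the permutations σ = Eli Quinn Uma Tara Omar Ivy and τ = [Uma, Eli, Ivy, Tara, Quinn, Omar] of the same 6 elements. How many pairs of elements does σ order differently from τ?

Assign each item its position (1..6) in the first ordering, then rewrite the second ordering as that position sequence:
positions: Eli→1, Quinn→2, Uma→3, Tara→4, Omar→5, Ivy→6
second ordering as positions: [3, 1, 6, 4, 2, 5]
Discordant pairs = inversions in this position sequence.
3: 1, 2 → 2
1: 0
6: 4, 2, 5 → 3
4: 2 → 1
2: 0
5: 0
Total: 2 + 0 + 3 + 1 + 0 + 0 = 6

6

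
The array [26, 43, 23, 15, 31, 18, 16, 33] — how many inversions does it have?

16 out-of-order pairs

Sweep left to right; for each value list the smaller values that follow it:
26: 4
43: 6
23: 3
15: 0
31: 2
18: 1
16: 0
33: 0
Sum: 4 + 6 + 3 + 0 + 2 + 1 + 0 + 0 = 16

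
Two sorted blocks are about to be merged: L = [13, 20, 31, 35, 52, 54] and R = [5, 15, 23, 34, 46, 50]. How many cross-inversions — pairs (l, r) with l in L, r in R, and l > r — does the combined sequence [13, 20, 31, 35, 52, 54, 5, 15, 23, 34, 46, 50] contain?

22

For each element r of the right run, count left-run elements greater than r:
r = 5: 13, 20, 31, 35, 52, 54 → 6
r = 15: 20, 31, 35, 52, 54 → 5
r = 23: 31, 35, 52, 54 → 4
r = 34: 35, 52, 54 → 3
r = 46: 52, 54 → 2
r = 50: 52, 54 → 2
Cross-inversions: 6 + 5 + 4 + 3 + 2 + 2 = 22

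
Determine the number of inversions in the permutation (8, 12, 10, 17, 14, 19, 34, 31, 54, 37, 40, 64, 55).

6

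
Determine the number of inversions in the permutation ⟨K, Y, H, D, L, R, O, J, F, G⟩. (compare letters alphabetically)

28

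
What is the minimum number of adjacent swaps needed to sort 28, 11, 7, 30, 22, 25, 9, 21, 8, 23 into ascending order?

The minimum number of adjacent swaps to sort an array equals its inversion count, since every such swap removes exactly one inversion.
Count inversions — for each element, later elements that are smaller:
28: 11, 7, 22, 25, 9, 21, 8, 23 → 8
11: 7, 9, 8 → 3
7: none → 0
30: 22, 25, 9, 21, 8, 23 → 6
22: 9, 21, 8 → 3
25: 9, 21, 8, 23 → 4
9: 8 → 1
21: 8 → 1
8: none → 0
23: none → 0
Total inversions: 8 + 3 + 0 + 6 + 3 + 4 + 1 + 1 + 0 + 0 = 26

26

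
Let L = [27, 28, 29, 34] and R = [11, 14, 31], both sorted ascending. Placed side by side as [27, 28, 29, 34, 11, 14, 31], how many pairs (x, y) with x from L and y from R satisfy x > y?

There are 9 cross-inversions.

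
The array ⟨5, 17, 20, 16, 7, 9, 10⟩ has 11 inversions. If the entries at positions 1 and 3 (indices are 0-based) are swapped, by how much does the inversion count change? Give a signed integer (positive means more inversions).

Positions 1 and 3 hold 17 and 16; after swapping, the array is [5, 16, 20, 17, 7, 9, 10].
Sweep left to right; for each value list the smaller values that follow it:
5 → none → 0
16 → 7, 9, 10 → 3
20 → 17, 7, 9, 10 → 4
17 → 7, 9, 10 → 3
7 → none → 0
9 → none → 0
10 → none → 0
Sum: 0 + 3 + 4 + 3 + 0 + 0 + 0 = 10
Change: 10 − 11 = -1

-1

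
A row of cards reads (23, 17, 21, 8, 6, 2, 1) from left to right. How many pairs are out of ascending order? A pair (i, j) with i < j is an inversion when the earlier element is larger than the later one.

Count, for each position, how many later elements it exceeds:
23 → 17, 21, 8, 6, 2, 1 → 6
17 → 8, 6, 2, 1 → 4
21 → 8, 6, 2, 1 → 4
8 → 6, 2, 1 → 3
6 → 2, 1 → 2
2 → 1 → 1
1 → none → 0
Sum: 6 + 4 + 4 + 3 + 2 + 1 + 0 = 20

There are 20 inversions.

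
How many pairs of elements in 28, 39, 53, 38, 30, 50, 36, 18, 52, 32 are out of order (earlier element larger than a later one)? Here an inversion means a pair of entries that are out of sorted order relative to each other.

24 inversions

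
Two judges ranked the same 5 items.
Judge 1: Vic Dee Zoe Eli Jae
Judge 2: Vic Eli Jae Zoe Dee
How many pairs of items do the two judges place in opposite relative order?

5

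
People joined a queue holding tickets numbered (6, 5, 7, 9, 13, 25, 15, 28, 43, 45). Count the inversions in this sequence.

Sweep left to right; for each value list the smaller values that follow it:
6: 1
5: 0
7: 0
9: 0
13: 0
25: 1
15: 0
28: 0
43: 0
45: 0
Sum: 1 + 0 + 0 + 0 + 0 + 1 + 0 + 0 + 0 + 0 = 2

There are 2 inversions.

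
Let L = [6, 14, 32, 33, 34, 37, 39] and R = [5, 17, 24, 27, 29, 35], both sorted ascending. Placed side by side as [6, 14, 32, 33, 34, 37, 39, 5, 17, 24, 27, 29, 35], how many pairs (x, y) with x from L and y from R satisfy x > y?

Cross-inversions: 29

Take each right-half value and tally the left-half values above it:
r = 5: 6, 14, 32, 33, 34, 37, 39 → 7
r = 17: 32, 33, 34, 37, 39 → 5
r = 24: 32, 33, 34, 37, 39 → 5
r = 27: 32, 33, 34, 37, 39 → 5
r = 29: 32, 33, 34, 37, 39 → 5
r = 35: 37, 39 → 2
Cross-inversions: 7 + 5 + 5 + 5 + 5 + 2 = 29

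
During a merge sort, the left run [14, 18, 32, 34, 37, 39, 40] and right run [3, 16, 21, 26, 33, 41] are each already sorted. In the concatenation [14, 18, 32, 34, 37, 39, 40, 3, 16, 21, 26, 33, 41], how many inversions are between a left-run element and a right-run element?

27 split inversions

Count, for every r in R, how many entries of L exceed r:
r = 3: 14, 18, 32, 34, 37, 39, 40 → 7
r = 16: 18, 32, 34, 37, 39, 40 → 6
r = 21: 32, 34, 37, 39, 40 → 5
r = 26: 32, 34, 37, 39, 40 → 5
r = 33: 34, 37, 39, 40 → 4
r = 41: none → 0
Cross-inversions: 7 + 6 + 5 + 5 + 4 + 0 = 27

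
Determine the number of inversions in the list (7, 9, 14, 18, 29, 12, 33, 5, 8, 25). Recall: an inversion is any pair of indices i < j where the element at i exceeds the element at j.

There are 18 out-of-order pairs.

For each element, count later entries that are smaller:
7 → 5 → 1
9 → 5, 8 → 2
14 → 12, 5, 8 → 3
18 → 12, 5, 8 → 3
29 → 12, 5, 8, 25 → 4
12 → 5, 8 → 2
33 → 5, 8, 25 → 3
5 → none → 0
8 → none → 0
25 → none → 0
Sum: 1 + 2 + 3 + 3 + 4 + 2 + 3 + 0 + 0 + 0 = 18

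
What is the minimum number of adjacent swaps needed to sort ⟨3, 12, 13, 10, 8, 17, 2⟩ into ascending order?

There are 11 adjacent swaps.

Each adjacent swap fixes exactly one inversion, so the minimum swap count equals the number of inversions.
Count inversions — for each element, later elements that are smaller:
3: 2 → 1
12: 10, 8, 2 → 3
13: 10, 8, 2 → 3
10: 8, 2 → 2
8: 2 → 1
17: 2 → 1
2: none → 0
Total inversions: 1 + 3 + 3 + 2 + 1 + 1 + 0 = 11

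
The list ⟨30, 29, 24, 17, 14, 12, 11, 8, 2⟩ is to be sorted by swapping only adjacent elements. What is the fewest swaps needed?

The minimum number of adjacent swaps to sort an array equals its inversion count, since every such swap removes exactly one inversion.
Count inversions — for each element, later elements that are smaller:
30: 29, 24, 17, 14, 12, 11, 8, 2 → 8
29: 24, 17, 14, 12, 11, 8, 2 → 7
24: 17, 14, 12, 11, 8, 2 → 6
17: 14, 12, 11, 8, 2 → 5
14: 12, 11, 8, 2 → 4
12: 11, 8, 2 → 3
11: 8, 2 → 2
8: 2 → 1
2: none → 0
Total inversions: 8 + 7 + 6 + 5 + 4 + 3 + 2 + 1 + 0 = 36

36 adjacent swaps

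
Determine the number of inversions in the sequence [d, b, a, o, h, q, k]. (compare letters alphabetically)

Inversions: 6

Out-of-order index pairs (1-indexed):
(1,2): d > b
(1,3): d > a
(2,3): b > a
(4,5): o > h
(4,7): o > k
(6,7): q > k
That's 6 pairs.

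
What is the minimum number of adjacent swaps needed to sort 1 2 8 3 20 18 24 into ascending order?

2

Each adjacent swap fixes exactly one inversion, so the minimum swap count equals the number of inversions.
Count inversions — for each element, later elements that are smaller:
1: none → 0
2: none → 0
8: 3 → 1
3: none → 0
20: 18 → 1
18: none → 0
24: none → 0
Total inversions: 0 + 0 + 1 + 0 + 1 + 0 + 0 = 2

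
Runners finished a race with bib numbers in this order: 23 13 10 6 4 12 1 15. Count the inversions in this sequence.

Inversions: 19

Element-by-element contributions:
23 → 13, 10, 6, 4, 12, 1, 15 → 7
13 → 10, 6, 4, 12, 1 → 5
10 → 6, 4, 1 → 3
6 → 4, 1 → 2
4 → 1 → 1
12 → 1 → 1
1 → none → 0
15 → none → 0
Sum: 7 + 5 + 3 + 2 + 1 + 1 + 0 + 0 = 19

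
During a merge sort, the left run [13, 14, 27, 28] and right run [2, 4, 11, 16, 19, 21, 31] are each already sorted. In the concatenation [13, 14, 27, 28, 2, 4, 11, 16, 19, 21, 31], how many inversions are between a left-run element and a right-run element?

Count, for every r in R, how many entries of L exceed r:
r = 2: 13, 14, 27, 28 → 4
r = 4: 13, 14, 27, 28 → 4
r = 11: 13, 14, 27, 28 → 4
r = 16: 27, 28 → 2
r = 19: 27, 28 → 2
r = 21: 27, 28 → 2
r = 31: none → 0
Cross-inversions: 4 + 4 + 4 + 2 + 2 + 2 + 0 = 18

18 cross-inversions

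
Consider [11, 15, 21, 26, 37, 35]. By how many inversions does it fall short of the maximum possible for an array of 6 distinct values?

Maximum inversions for 6 distinct elements is C(6, 2) = 6·5/2 = 15.
Current inversions — for each element, count later smaller elements:
11: 0
15: 0
21: 0
26: 0
37: 1
35: 0
Current total: 0 + 0 + 0 + 0 + 1 + 0 = 1
Shortfall: 15 − 1 = 14

14 inversions short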